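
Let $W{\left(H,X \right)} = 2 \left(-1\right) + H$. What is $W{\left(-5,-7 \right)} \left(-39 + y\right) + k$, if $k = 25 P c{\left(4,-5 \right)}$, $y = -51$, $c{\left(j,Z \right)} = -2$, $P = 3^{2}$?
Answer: $180$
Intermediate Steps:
$P = 9$
$W{\left(H,X \right)} = -2 + H$
$k = -450$ ($k = 25 \cdot 9 \left(-2\right) = 225 \left(-2\right) = -450$)
$W{\left(-5,-7 \right)} \left(-39 + y\right) + k = \left(-2 - 5\right) \left(-39 - 51\right) - 450 = \left(-7\right) \left(-90\right) - 450 = 630 - 450 = 180$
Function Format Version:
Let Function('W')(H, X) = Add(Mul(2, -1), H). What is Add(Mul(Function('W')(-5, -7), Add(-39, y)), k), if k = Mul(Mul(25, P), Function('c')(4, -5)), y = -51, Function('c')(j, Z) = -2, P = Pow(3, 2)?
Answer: 180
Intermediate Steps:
P = 9
Function('W')(H, X) = Add(-2, H)
k = -450 (k = Mul(Mul(25, 9), -2) = Mul(225, -2) = -450)
Add(Mul(Function('W')(-5, -7), Add(-39, y)), k) = Add(Mul(Add(-2, -5), Add(-39, -51)), -450) = Add(Mul(-7, -90), -450) = Add(630, -450) = 180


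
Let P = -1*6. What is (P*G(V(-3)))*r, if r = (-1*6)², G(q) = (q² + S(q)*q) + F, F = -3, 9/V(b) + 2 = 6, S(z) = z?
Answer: -1539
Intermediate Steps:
V(b) = 9/4 (V(b) = 9/(-2 + 6) = 9/4)
P = -6
G(q) = -3 + 2*q² (G(q) = (q² + q*q) - 3 = (q² + q²) - 3 = 2*q² - 3 = -3 + 2*q²)
r = 36 (r = (-6)² = 36)
(P*G(V(-3)))*r = -6*(-3 + 2*(9/4)²)*36 = -6*(-3 + 2*(81/16))*36 = -6*(-3 + 81/8)*36 = -6*57/8*36 = -171/4*36 = -1539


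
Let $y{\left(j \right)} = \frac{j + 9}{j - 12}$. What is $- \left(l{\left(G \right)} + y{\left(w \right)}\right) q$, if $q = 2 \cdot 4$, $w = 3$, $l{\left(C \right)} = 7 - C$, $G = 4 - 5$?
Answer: $- \frac{160}{3} \approx -53.333$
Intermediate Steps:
$G = -1$
$y{\left(j \right)} = \frac{9 + j}{-12 + j}$
$q = 8$
$- \left(l{\left(G \right)} + y{\left(w \right)}\right) q = - \left(\left(7 - -1\right) + \frac{9 + 3}{-12 + 3}\right) 8 = - \left(\left(7 + 1\right) + \frac{1}{-9} \cdot 12\right) 8 = - \left(8 - \frac{4}{3}\right) 8 = - \frac{20 \cdot 8}{3} = \left(-1\right) \frac{160}{3} = - \frac{160}{3}$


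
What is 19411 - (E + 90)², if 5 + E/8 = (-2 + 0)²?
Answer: 12687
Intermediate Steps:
E = -8 (E = -40 + 8*(-2 + 0)² = -40 + 8*(-2)² = -40 + 8*4 = -40 + 32 = -8)
19411 - (E + 90)² = 19411 - (-8 + 90)² = 19411 - 1*82² = 19411 - 1*6724 = 19411 - 6724 = 12687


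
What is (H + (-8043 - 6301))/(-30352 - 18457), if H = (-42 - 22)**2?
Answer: 10248/48809 ≈ 0.20996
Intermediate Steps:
H = 4096 (H = (-64)**2 = 4096)
(H + (-8043 - 6301))/(-30352 - 18457) = (4096 + (-8043 - 6301))/(-30352 - 18457) = (4096 - 14344)/(-48809) = -10248*(-1/48809) = 10248/48809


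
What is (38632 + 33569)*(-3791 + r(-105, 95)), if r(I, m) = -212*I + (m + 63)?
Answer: 1344888027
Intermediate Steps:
r(I, m) = 63 + m - 212*I (r(I, m) = -212*I + (63 + m) = 63 + m - 212*I)
(38632 + 33569)*(-3791 + r(-105, 95)) = (38632 + 33569)*(-3791 + (63 + 95 - 212*(-105))) = 72201*(-3791 + (63 + 95 + 22260)) = 72201*(-3791 + 22418) = 72201*18627 = 1344888027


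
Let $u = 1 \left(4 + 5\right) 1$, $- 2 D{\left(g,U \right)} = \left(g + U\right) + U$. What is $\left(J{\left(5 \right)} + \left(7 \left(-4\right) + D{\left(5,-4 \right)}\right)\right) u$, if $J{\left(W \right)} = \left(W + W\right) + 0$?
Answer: $- \frac{297}{2} \approx -148.5$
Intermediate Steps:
$D{\left(g,U \right)} = - U - \frac{g}{2}$ ($D{\left(g,U \right)} = - \frac{\left(g + U\right) + U}{2} = - \frac{\left(U + g\right) + U}{2} = - \frac{g + 2 U}{2} = - U - \frac{g}{2}$)
$J{\left(W \right)} = 2 W$ ($J{\left(W \right)} = 2 W + 0 = 2 W$)
$u = 9$ ($u = 1 \cdot 9 \cdot 1 = 9 \cdot 1 = 9$)
$\left(J{\left(5 \right)} + \left(7 \left(-4\right) + D{\left(5,-4 \right)}\right)\right) u = \left(2 \cdot 5 + \left(7 \left(-4\right) - - \frac{3}{2}\right)\right) 9 = \left(10 + \left(-28 + \left(4 - \frac{5}{2}\right)\right)\right) 9 = \left(10 + \left(-28 + \frac{3}{2}\right)\right) 9 = \left(10 - \frac{53}{2}\right) 9 = \left(- \frac{33}{2}\right) 9 = - \frac{297}{2}$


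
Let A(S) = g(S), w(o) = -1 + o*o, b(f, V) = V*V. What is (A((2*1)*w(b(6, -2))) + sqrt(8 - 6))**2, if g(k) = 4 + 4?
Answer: (8 + sqrt(2))**2 ≈ 88.627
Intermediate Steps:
b(f, V) = V**2
g(k) = 8
w(o) = -1 + o**2
A(S) = 8
(A((2*1)*w(b(6, -2))) + sqrt(8 - 6))**2 = (8 + sqrt(8 - 6))**2 = (8 + sqrt(2))**2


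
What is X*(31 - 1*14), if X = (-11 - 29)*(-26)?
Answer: 17680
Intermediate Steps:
X = 1040 (X = -40*(-26) = 1040)
X*(31 - 1*14) = 1040*(31 - 1*14) = 1040*(31 - 14) = 1040*17 = 17680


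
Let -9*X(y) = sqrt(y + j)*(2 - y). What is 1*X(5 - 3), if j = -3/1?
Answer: 0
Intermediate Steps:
j = -3 (j = -3*1 = -3)
X(y) = -sqrt(-3 + y)*(2 - y)/9 (X(y) = -sqrt(y - 3)*(2 - y)/9 = -sqrt(-3 + y)*(2 - y)/9)
1*X(5 - 3) = 1*(sqrt(-3 + (5 - 3))*(-2 + (5 - 3))/9) = 1*(sqrt(-3 + 2)*(-2 + 2)/9) = 1*((1/9)*sqrt(-1)*0) = 1*((1/9)*I*0) = 1*0 = 0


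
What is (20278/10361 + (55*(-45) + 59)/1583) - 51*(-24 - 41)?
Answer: 54377917743/16401463 ≈ 3315.4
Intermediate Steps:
(20278/10361 + (55*(-45) + 59)/1583) - 51*(-24 - 41) = (20278*(1/10361) + (-2475 + 59)*(1/1583)) - 51*(-65) = (20278/10361 - 2416*1/1583) + 3315 = (20278/10361 - 2416/1583) + 3315 = 7067898/16401463 + 3315 = 54377917743/16401463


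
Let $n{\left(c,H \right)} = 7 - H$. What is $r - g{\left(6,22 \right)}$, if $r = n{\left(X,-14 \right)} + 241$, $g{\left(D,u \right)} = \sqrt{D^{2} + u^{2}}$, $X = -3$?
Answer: $262 - 2 \sqrt{130} \approx 239.2$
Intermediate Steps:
$r = 262$ ($r = \left(7 - -14\right) + 241 = \left(7 + 14\right) + 241 = 21 + 241 = 262$)
$r - g{\left(6,22 \right)} = 262 - \sqrt{6^{2} + 22^{2}} = 262 - \sqrt{36 + 484} = 262 - \sqrt{520} = 262 - 2 \sqrt{130}$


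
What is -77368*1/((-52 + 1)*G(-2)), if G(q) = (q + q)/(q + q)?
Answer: 77368/51 ≈ 1517.0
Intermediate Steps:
G(q) = 1 (G(q) = (2*q)/((2*q)) = (2*q)*(1/(2*q)) = 1)
-77368*1/((-52 + 1)*G(-2)) = -77368/(-52 + 1) = -77368/((-51*1)) = -77368/(-51) = -77368*(-1/51) = 77368/51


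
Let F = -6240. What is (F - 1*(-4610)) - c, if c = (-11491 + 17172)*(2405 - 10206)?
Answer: 44315851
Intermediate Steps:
c = -44317481 (c = 5681*(-7801) = -44317481)
(F - 1*(-4610)) - c = (-6240 - 1*(-4610)) - 1*(-44317481) = (-6240 + 4610) + 44317481 = -1630 + 44317481 = 44315851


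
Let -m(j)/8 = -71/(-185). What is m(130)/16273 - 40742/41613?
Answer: -9436740838/9636626505 ≈ -0.97926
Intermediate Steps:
m(j) = -568/185 (m(j) = -(-568)/(-185) = -(-568)*(-1)/185 = -8*71/185 = -568/185)
m(130)/16273 - 40742/41613 = -568/185/16273 - 40742/41613 = -568/185*1/16273 - 40742*1/41613 = -568/3010505 - 3134/3201 = -9436740838/9636626505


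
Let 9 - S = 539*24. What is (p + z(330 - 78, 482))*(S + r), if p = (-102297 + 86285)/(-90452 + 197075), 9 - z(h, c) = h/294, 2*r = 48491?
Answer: 135039370999/1492722 ≈ 90465.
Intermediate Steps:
S = -12927 (S = 9 - 539*24 = 9 - 1*12936 = 9 - 12936 = -12927)
r = 48491/2 (r = (½)*48491 = 48491/2 ≈ 24246.)
z(h, c) = 9 - h/294
p = -16012/106623 ≈ -0.15017
(p + z(330 - 78, 482))*(S + r) = (-16012/106623 + (9 - (330 - 78)/294))*(-12927 + 48491/2) = (-16012/106623 + (9 - 1/294*252))*(22637/2) = (-16012/106623 + (9 - 6/7))*(22637/2) = (-16012/106623 + 57/7)*(22637/2) = (5965427/746361)*(22637/2) = 135039370999/1492722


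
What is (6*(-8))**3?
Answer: -110592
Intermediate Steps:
(6*(-8))**3 = (-48)**3 = -110592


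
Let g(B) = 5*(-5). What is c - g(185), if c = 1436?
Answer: 1461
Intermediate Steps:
g(B) = -25
c - g(185) = 1436 - 1*(-25) = 1436 + 25 = 1461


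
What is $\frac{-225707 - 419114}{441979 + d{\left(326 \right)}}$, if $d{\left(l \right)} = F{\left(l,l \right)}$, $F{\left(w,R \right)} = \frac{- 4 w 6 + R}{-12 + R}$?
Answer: $- \frac{101236897}{69386954} \approx -1.459$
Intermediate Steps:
$F{\left(w,R \right)} = \frac{R - 24 w}{-12 + R}$ ($F{\left(w,R \right)} = \frac{- 24 w + R}{-12 + R} = \frac{R - 24 w}{-12 + R}$)
$d{\left(l \right)} = - \frac{23 l}{-12 + l}$ ($d{\left(l \right)} = \frac{l - 24 l}{-12 + l} = \frac{\left(-23\right) l}{-12 + l} = - \frac{23 l}{-12 + l}$)
$\frac{-225707 - 419114}{441979 + d{\left(326 \right)}} = \frac{-225707 - 419114}{441979 - \frac{7498}{-12 + 326}} = - \frac{644821}{441979 - \frac{7498}{314}} = - \frac{644821}{441979 - 7498 \cdot \frac{1}{314}} = - \frac{644821}{441979 - \frac{3749}{157}} = - \frac{644821}{\frac{69386954}{157}} = \left(-644821\right) \frac{157}{69386954} = - \frac{101236897}{69386954}$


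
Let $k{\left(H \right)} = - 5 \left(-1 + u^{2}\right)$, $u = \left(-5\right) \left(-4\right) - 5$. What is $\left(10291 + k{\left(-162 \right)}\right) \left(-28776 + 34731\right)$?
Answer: $54613305$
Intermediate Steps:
$u = 15$ ($u = 20 - 5 = 15$)
$k{\left(H \right)} = -1120$ ($k{\left(H \right)} = - 5 \left(-1 + 15^{2}\right) = - 5 \left(-1 + 225\right) = \left(-5\right) 224 = -1120$)
$\left(10291 + k{\left(-162 \right)}\right) \left(-28776 + 34731\right) = \left(10291 - 1120\right) \left(-28776 + 34731\right) = 9171 \cdot 5955 = 54613305$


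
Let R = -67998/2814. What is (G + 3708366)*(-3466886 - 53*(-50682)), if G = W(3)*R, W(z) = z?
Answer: -193979275892100/67 ≈ -2.8952e+12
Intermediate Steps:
R = -1619/67 (R = -67998*1/2814 = -1619/67 ≈ -24.164)
G = -4857/67 (G = 3*(-1619/67) = -4857/67 ≈ -72.493)
(G + 3708366)*(-3466886 - 53*(-50682)) = (-4857/67 + 3708366)*(-3466886 - 53*(-50682)) = 248455665*(-3466886 + 2686146)/67 = (248455665/67)*(-780740) = -193979275892100/67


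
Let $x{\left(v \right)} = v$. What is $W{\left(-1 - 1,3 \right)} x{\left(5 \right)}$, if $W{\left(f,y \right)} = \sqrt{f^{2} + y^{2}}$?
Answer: $5 \sqrt{13} \approx 18.028$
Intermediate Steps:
$W{\left(-1 - 1,3 \right)} x{\left(5 \right)} = \sqrt{\left(-1 - 1\right)^{2} + 3^{2}} \cdot 5 = \sqrt{\left(-2\right)^{2} + 9} \cdot 5 = \sqrt{4 + 9} \cdot 5 = \sqrt{13} \cdot 5 = 5 \sqrt{13}$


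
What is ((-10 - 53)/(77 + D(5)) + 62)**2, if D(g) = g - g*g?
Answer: 1338649/361 ≈ 3708.2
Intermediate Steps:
D(g) = g - g**2
((-10 - 53)/(77 + D(5)) + 62)**2 = ((-10 - 53)/(77 + 5*(1 - 1*5)) + 62)**2 = (-63/(77 + 5*(1 - 5)) + 62)**2 = (-63/(77 + 5*(-4)) + 62)**2 = (-63/(77 - 20) + 62)**2 = (-63/57 + 62)**2 = (-63*1/57 + 62)**2 = (-21/19 + 62)**2 = (1157/19)**2 = 1338649/361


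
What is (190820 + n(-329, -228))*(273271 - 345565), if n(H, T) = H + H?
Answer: -13747571628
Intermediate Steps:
n(H, T) = 2*H
(190820 + n(-329, -228))*(273271 - 345565) = (190820 + 2*(-329))*(273271 - 345565) = (190820 - 658)*(-72294) = 190162*(-72294) = -13747571628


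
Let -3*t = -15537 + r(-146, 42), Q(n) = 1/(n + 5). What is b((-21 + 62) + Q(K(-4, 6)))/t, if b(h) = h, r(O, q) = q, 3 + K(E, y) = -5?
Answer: 122/15495 ≈ 0.0078735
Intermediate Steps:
K(E, y) = -8 (K(E, y) = -3 - 5 = -8)
Q(n) = 1/(5 + n)
t = 5165 (t = -(-15537 + 42)/3 = -⅓*(-15495) = 5165)
b((-21 + 62) + Q(K(-4, 6)))/t = ((-21 + 62) + 1/(5 - 8))/5165 = (41 + 1/(-3))*(1/5165) = (41 - ⅓)*(1/5165) = (122/3)*(1/5165) = 122/15495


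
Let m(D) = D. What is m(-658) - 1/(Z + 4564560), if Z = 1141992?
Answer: -3754911217/5706552 ≈ -658.00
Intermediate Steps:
m(-658) - 1/(Z + 4564560) = -658 - 1/(1141992 + 4564560) = -658 - 1/5706552 = -3754911217/5706552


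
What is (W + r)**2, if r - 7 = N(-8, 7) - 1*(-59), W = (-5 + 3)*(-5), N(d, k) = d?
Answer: 4624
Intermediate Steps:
W = 10 (W = -2*(-5) = 10)
r = 58 (r = 7 + (-8 - 1*(-59)) = 7 + (-8 + 59) = 7 + 51 = 58)
(W + r)**2 = (10 + 58)**2 = 68**2 = 4624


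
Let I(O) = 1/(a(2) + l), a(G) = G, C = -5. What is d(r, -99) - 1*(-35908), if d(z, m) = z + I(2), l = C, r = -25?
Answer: 107648/3 ≈ 35883.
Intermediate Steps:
l = -5
I(O) = -1/3 (I(O) = 1/(2 - 5) = 1/(-3) = -1/3)
d(z, m) = -1/3 + z (d(z, m) = z - 1/3 = -1/3 + z)
d(r, -99) - 1*(-35908) = (-1/3 - 25) - 1*(-35908) = -76/3 + 35908 = 107648/3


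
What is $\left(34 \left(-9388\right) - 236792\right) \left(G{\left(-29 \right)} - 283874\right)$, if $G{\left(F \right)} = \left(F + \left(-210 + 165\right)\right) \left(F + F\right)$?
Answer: $155443118688$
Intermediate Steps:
$G{\left(F \right)} = 2 F \left(-45 + F\right)$ ($G{\left(F \right)} = \left(F - 45\right) 2 F = \left(-45 + F\right) 2 F = 2 F \left(-45 + F\right)$)
$\left(34 \left(-9388\right) - 236792\right) \left(G{\left(-29 \right)} - 283874\right) = \left(34 \left(-9388\right) - 236792\right) \left(2 \left(-29\right) \left(-45 - 29\right) - 283874\right) = \left(-319192 - 236792\right) \left(2 \left(-29\right) \left(-74\right) - 283874\right) = - 555984 \left(4292 - 283874\right) = \left(-555984\right) \left(-279582\right) = 155443118688$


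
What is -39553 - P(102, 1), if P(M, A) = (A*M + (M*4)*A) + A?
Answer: -40064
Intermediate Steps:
P(M, A) = A + 5*A*M (P(M, A) = (A*M + (4*M)*A) + A = (A*M + 4*A*M) + A = 5*A*M + A = A + 5*A*M)
-39553 - P(102, 1) = -39553 - (1 + 5*102) = -39553 - (1 + 510) = -39553 - 511 = -40064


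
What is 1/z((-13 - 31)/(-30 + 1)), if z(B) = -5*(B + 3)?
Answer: -29/655 ≈ -0.044275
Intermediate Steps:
z(B) = -15 - 5*B (z(B) = -5*(3 + B) = -15 - 5*B)
1/z((-13 - 31)/(-30 + 1)) = 1/(-15 - 5*(-13 - 31)/(-30 + 1)) = 1/(-15 - (-220)/(-29)) = 1/(-15 - (-220)*(-1)/29) = 1/(-15 - 5*44/29) = 1/(-15 - 220/29) = 1/(-655/29) = -29/655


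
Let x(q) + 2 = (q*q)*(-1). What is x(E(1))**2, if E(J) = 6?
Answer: 1444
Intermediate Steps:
x(q) = -2 - q**2 (x(q) = -2 + (q*q)*(-1) = -2 + q**2*(-1) = -2 - q**2)
x(E(1))**2 = (-2 - 1*6**2)**2 = (-2 - 1*36)**2 = (-2 - 36)**2 = (-38)**2 = 1444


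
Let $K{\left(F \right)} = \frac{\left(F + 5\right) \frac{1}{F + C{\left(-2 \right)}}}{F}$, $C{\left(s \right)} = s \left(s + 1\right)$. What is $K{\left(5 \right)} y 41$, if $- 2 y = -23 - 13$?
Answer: $\frac{1476}{7} \approx 210.86$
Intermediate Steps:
$y = 18$ ($y = - \frac{-23 - 13}{2} = \left(- \frac{1}{2}\right) \left(-36\right) = 18$)
$C{\left(s \right)} = s \left(1 + s\right)$
$K{\left(F \right)} = \frac{5 + F}{F \left(2 + F\right)}$ ($K{\left(F \right)} = \frac{\left(F + 5\right) \frac{1}{F - 2 \left(1 - 2\right)}}{F} = \frac{\left(5 + F\right) \frac{1}{F - -2}}{F} = \frac{\left(5 + F\right) \frac{1}{F + 2}}{F} = \frac{\left(5 + F\right) \frac{1}{2 + F}}{F} = \frac{\frac{1}{2 + F} \left(5 + F\right)}{F} = \frac{5 + F}{F \left(2 + F\right)}$)
$K{\left(5 \right)} y 41 = \frac{5 + 5}{5 \left(2 + 5\right)} 18 \cdot 41 = \frac{1}{5} \cdot \frac{1}{7} \cdot 10 \cdot 18 \cdot 41 = \frac{2}{7} \cdot 18 \cdot 41 = \frac{36}{7} \cdot 41 = \frac{1476}{7}$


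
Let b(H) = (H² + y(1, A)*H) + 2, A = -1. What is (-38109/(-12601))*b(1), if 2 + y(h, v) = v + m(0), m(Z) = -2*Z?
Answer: 0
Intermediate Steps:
y(h, v) = -2 + v (y(h, v) = -2 + (v - 2*0) = -2 + (v + 0) = -2 + v)
b(H) = 2 + H² - 3*H (b(H) = (H² + (-2 - 1)*H) + 2 = (H² - 3*H) + 2 = 2 + H² - 3*H)
(-38109/(-12601))*b(1) = (-38109/(-12601))*(2 + 1² - 3*1) = (-38109*(-1/12601))*(2 + 1 - 3) = (38109/12601)*0 = 0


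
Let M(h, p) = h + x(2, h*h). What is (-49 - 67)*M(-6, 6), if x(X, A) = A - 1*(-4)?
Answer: -3944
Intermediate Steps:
x(X, A) = 4 + A (x(X, A) = A + 4 = 4 + A)
M(h, p) = 4 + h + h² (M(h, p) = h + (4 + h*h) = h + (4 + h²) = 4 + h + h²)
(-49 - 67)*M(-6, 6) = (-49 - 67)*(4 - 6 + (-6)²) = -116*(4 - 6 + 36) = -116*34 = -3944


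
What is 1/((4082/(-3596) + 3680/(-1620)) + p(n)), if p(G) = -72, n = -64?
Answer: -145638/10982089 ≈ -0.013261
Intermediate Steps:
1/((4082/(-3596) + 3680/(-1620)) + p(n)) = 1/((4082/(-3596) + 3680/(-1620)) - 72) = 1/((4082*(-1/3596) + 3680*(-1/1620)) - 72) = 1/((-2041/1798 - 184/81) - 72) = 1/(-496153/145638 - 72) = 1/(-10982089/145638) = -145638/10982089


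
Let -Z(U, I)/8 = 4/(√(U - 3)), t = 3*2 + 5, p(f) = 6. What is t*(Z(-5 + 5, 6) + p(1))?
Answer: 66 + 352*I*√3/3 ≈ 66.0 + 203.23*I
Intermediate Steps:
t = 11 (t = 6 + 5 = 11)
Z(U, I) = -32/√(-3 + U) (Z(U, I) = -32/(√(U - 3)) = -32/(√(-3 + U)) = -32/√(-3 + U))
t*(Z(-5 + 5, 6) + p(1)) = 11*(-32/√(-3 + (-5 + 5)) + 6) = 11*(-32/√(-3 + 0) + 6) = 11*(-(-32)*I*√3/3 + 6) = 11*(32*I*√3/3 + 6) = 11*(6 + 32*I*√3/3) = 66 + 352*I*√3/3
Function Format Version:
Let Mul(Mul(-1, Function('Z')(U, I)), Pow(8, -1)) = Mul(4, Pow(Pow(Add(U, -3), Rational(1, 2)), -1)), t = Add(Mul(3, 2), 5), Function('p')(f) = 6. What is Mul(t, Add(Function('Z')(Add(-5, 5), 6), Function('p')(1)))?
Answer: Add(66, Mul(Rational(352, 3), I, Pow(3, Rational(1, 2)))) ≈ Add(66.000, Mul(203.23, I))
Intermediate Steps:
t = 11 (t = Add(6, 5) = 11)
Function('Z')(U, I) = Mul(-32, Pow(Add(-3, U), Rational(-1, 2))) (Function('Z')(U, I) = Mul(-8, Mul(4, Pow(Pow(Add(U, -3), Rational(1, 2)), -1))) = Mul(-8, Mul(4, Pow(Pow(Add(-3, U), Rational(1, 2)), -1))) = Mul(-8, Mul(4, Pow(Add(-3, U), Rational(-1, 2)))) = Mul(-32, Pow(Add(-3, U), Rational(-1, 2))))
Mul(t, Add(Function('Z')(Add(-5, 5), 6), Function('p')(1))) = Mul(11, Add(Mul(-32, Pow(Add(-3, Add(-5, 5)), Rational(-1, 2))), 6)) = Mul(11, Add(Mul(-32, Pow(Add(-3, 0), Rational(-1, 2))), 6)) = Mul(11, Add(Mul(-32, Pow(-3, Rational(-1, 2))), 6)) = Mul(11, Add(Mul(-32, Mul(Rational(-1, 3), I, Pow(3, Rational(1, 2)))), 6)) = Mul(11, Add(Mul(Rational(32, 3), I, Pow(3, Rational(1, 2))), 6)) = Mul(11, Add(6, Mul(Rational(32, 3), I, Pow(3, Rational(1, 2))))) = Add(66, Mul(Rational(352, 3), I, Pow(3, Rational(1, 2))))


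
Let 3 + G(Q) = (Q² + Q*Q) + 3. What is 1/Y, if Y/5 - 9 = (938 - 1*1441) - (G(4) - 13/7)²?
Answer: -49/343635 ≈ -0.00014259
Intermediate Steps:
G(Q) = 2*Q² (G(Q) = -3 + ((Q² + Q*Q) + 3) = -3 + ((Q² + Q²) + 3) = -3 + (2*Q² + 3) = -3 + (3 + 2*Q²) = 2*Q²)
Y = -343635/49 (Y = 45 + 5*((938 - 1*1441) - (2*4² - 13/7)²) = 45 + 5*((938 - 1441) - (2*16 - 13*⅐)²) = 45 + 5*(-503 - (32 - 13/7)²) = 45 + 5*(-503 - (211/7)²) = 45 + 5*(-503 - 1*44521/49) = 45 + 5*(-503 - 44521/49) = 45 + 5*(-69168/49) = 45 - 345840/49 = -343635/49 ≈ -7013.0)
1/Y = 1/(-343635/49) = -49/343635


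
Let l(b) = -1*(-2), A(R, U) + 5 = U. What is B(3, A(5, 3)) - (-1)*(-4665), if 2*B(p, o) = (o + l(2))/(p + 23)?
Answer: -4665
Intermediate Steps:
A(R, U) = -5 + U
l(b) = 2
B(p, o) = (2 + o)/(2*(23 + p)) (B(p, o) = ((o + 2)/(p + 23))/2 = ((2 + o)/(23 + p))/2 = (2 + o)/(2*(23 + p)))
B(3, A(5, 3)) - (-1)*(-4665) = (2 + (-5 + 3))/(2*(23 + 3)) - (-1)*(-4665) = (½)*(2 - 2)/26 - 1*4665 = (½)*(1/26)*0 - 4665 = 0 - 4665 = -4665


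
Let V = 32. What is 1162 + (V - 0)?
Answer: 1194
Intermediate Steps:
1162 + (V - 0) = 1162 + (32 - 0) = 1162 + (32 - 21*0) = 1162 + (32 + 0) = 1162 + 32 = 1194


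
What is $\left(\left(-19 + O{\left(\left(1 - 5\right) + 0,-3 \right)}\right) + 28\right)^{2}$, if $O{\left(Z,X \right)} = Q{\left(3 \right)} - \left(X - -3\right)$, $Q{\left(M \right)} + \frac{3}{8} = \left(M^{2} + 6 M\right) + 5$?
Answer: $\frac{105625}{64} \approx 1650.4$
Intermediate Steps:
$Q{\left(M \right)} = \frac{37}{8} + M^{2} + 6 M$ ($Q{\left(M \right)} = - \frac{3}{8} + \left(\left(M^{2} + 6 M\right) + 5\right) = - \frac{3}{8} + \left(5 + M^{2} + 6 M\right) = \frac{37}{8} + M^{2} + 6 M$)
$O{\left(Z,X \right)} = \frac{229}{8} - X$ ($O{\left(Z,X \right)} = \left(\frac{37}{8} + 3^{2} + 6 \cdot 3\right) - \left(X - -3\right) = \left(\frac{37}{8} + 9 + 18\right) - \left(X + 3\right) = \frac{253}{8} - \left(3 + X\right) = \frac{229}{8} - X$)
$\left(\left(-19 + O{\left(\left(1 - 5\right) + 0,-3 \right)}\right) + 28\right)^{2} = \left(\left(-19 + \left(\frac{229}{8} - -3\right)\right) + 28\right)^{2} = \left(\left(-19 + \left(\frac{229}{8} + 3\right)\right) + 28\right)^{2} = \left(\left(-19 + \frac{253}{8}\right) + 28\right)^{2} = \left(\frac{101}{8} + 28\right)^{2} = \left(\frac{325}{8}\right)^{2} = \frac{105625}{64}$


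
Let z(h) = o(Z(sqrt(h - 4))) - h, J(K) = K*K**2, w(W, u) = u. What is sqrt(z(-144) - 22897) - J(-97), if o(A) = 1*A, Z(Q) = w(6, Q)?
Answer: 912673 + sqrt(-22753 + 2*I*sqrt(37)) ≈ 9.1267e+5 + 150.84*I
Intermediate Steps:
Z(Q) = Q
J(K) = K**3
o(A) = A
z(h) = sqrt(-4 + h) - h (z(h) = sqrt(h - 4) - h = sqrt(-4 + h) - h)
sqrt(z(-144) - 22897) - J(-97) = sqrt((sqrt(-4 - 144) - 1*(-144)) - 22897) - 1*(-97)**3 = sqrt((sqrt(-148) + 144) - 22897) - 1*(-912673) = sqrt((2*I*sqrt(37) + 144) - 22897) + 912673 = sqrt((144 + 2*I*sqrt(37)) - 22897) + 912673 = sqrt(-22753 + 2*I*sqrt(37)) + 912673 = 912673 + sqrt(-22753 + 2*I*sqrt(37))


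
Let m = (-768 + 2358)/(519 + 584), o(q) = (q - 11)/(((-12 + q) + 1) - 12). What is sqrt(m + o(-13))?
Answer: 8*sqrt(360681)/3309 ≈ 1.4520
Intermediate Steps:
o(q) = (-11 + q)/(-23 + q) (o(q) = (-11 + q)/((-11 + q) - 12) = (-11 + q)/(-23 + q))
m = 1590/1103 ≈ 1.4415
sqrt(m + o(-13)) = sqrt(1590/1103 + (-11 - 13)/(-23 - 13)) = sqrt(1590/1103 - 24/(-36)) = sqrt(1590/1103 - 1/36*(-24)) = sqrt(1590/1103 + 2/3) = sqrt(6976/3309) = 8*sqrt(360681)/3309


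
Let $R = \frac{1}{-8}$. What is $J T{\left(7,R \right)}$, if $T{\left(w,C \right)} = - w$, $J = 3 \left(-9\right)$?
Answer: $189$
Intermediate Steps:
$R = - \frac{1}{8} \approx -0.125$
$J = -27$
$J T{\left(7,R \right)} = - 27 \left(\left(-1\right) 7\right) = \left(-27\right) \left(-7\right) = 189$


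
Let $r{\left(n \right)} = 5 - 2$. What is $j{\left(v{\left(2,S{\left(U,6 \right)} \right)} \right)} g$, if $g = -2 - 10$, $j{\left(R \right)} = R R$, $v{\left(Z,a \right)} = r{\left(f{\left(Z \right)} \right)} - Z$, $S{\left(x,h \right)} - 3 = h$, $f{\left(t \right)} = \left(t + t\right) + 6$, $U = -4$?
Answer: $-12$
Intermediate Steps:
$f{\left(t \right)} = 6 + 2 t$ ($f{\left(t \right)} = 2 t + 6 = 6 + 2 t$)
$r{\left(n \right)} = 3$ ($r{\left(n \right)} = 5 - 2 = 3$)
$S{\left(x,h \right)} = 3 + h$
$v{\left(Z,a \right)} = 3 - Z$
$j{\left(R \right)} = R^{2}$
$g = -12$ ($g = -2 - 10 = -12$)
$j{\left(v{\left(2,S{\left(U,6 \right)} \right)} \right)} g = \left(3 - 2\right)^{2} \left(-12\right) = 1^{2} \left(-12\right) = 1 \left(-12\right) = -12$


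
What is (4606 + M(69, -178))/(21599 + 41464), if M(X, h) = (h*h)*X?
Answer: 2190802/63063 ≈ 34.740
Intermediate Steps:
M(X, h) = X*h**2 (M(X, h) = h**2*X = X*h**2)
(4606 + M(69, -178))/(21599 + 41464) = (4606 + 69*(-178)**2)/(21599 + 41464) = (4606 + 69*31684)/63063 = (4606 + 2186196)*(1/63063) = 2190802*(1/63063) = 2190802/63063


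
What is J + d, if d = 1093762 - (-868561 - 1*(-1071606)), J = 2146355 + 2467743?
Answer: 5504815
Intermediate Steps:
J = 4614098
d = 890717 (d = 1093762 - (-868561 + 1071606) = 1093762 - 1*203045 = 1093762 - 203045 = 890717)
J + d = 4614098 + 890717 = 5504815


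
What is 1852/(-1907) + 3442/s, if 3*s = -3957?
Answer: -9006682/2515333 ≈ -3.5807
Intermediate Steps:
s = -1319 (s = (1/3)*(-3957) = -1319)
1852/(-1907) + 3442/s = 1852/(-1907) + 3442/(-1319) = 1852*(-1/1907) + 3442*(-1/1319) = -1852/1907 - 3442/1319 = -9006682/2515333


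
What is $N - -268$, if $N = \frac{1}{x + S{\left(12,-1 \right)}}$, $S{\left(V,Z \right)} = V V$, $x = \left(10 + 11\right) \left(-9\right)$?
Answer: $\frac{12059}{45} \approx 267.98$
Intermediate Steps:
$x = -189$ ($x = 21 \left(-9\right) = -189$)
$S{\left(V,Z \right)} = V^{2}$
$N = - \frac{1}{45}$ ($N = \frac{1}{-189 + 12^{2}} = \frac{1}{-189 + 144} = \frac{1}{-45} = - \frac{1}{45} \approx -0.022222$)
$N - -268 = - \frac{1}{45} - -268 = - \frac{1}{45} + 268 = \frac{12059}{45}$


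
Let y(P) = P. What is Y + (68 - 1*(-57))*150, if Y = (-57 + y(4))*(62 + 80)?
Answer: 11224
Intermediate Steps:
Y = -7526 (Y = (-57 + 4)*(62 + 80) = -53*142 = -7526)
Y + (68 - 1*(-57))*150 = -7526 + (68 - 1*(-57))*150 = -7526 + (68 + 57)*150 = -7526 + 125*150 = -7526 + 18750 = 11224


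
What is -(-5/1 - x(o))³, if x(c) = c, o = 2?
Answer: 343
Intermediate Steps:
-(-5/1 - x(o))³ = -(-5/1 - 1*2)³ = -(-5*1 - 2)³ = -(-5 - 2)³ = -1*(-7)³ = -1*(-343) = 343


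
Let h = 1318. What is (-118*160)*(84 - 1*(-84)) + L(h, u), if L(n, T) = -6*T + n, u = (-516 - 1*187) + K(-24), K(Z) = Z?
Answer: -3166160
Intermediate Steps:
u = -727 (u = (-516 - 1*187) - 24 = (-516 - 187) - 24 = -703 - 24 = -727)
L(n, T) = n - 6*T
(-118*160)*(84 - 1*(-84)) + L(h, u) = (-118*160)*(84 - 1*(-84)) + (1318 - 6*(-727)) = -18880*(84 + 84) + (1318 + 4362) = -18880*168 + 5680 = -3171840 + 5680 = -3166160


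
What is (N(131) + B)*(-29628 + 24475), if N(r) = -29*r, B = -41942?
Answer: 235703373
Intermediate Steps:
(N(131) + B)*(-29628 + 24475) = (-29*131 - 41942)*(-29628 + 24475) = (-3799 - 41942)*(-5153) = -45741*(-5153) = 235703373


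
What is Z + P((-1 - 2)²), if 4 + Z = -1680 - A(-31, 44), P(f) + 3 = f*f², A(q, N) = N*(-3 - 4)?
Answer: -650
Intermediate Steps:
A(q, N) = -7*N (A(q, N) = N*(-7) = -7*N)
P(f) = -3 + f³ (P(f) = -3 + f*f² = -3 + f³)
Z = -1376 (Z = -4 + (-1680 - (-7)*44) = -4 + (-1680 - 1*(-308)) = -4 + (-1680 + 308) = -4 - 1372 = -1376)
Z + P((-1 - 2)²) = -1376 + (-3 + ((-1 - 2)²)³) = -1376 + (-3 + ((-3)²)³) = -1376 + (-3 + 9³) = -1376 + (-3 + 729) = -1376 + 726 = -650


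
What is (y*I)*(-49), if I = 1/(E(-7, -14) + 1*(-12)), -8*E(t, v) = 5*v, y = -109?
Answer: -21364/13 ≈ -1643.4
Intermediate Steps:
E(t, v) = -5*v/8
I = -4/13 (I = 1/(-5/8*(-14) + 1*(-12)) = 1/(35/4 - 12) = 1/(-13/4) = -4/13 ≈ -0.30769)
(y*I)*(-49) = -109*(-4/13)*(-49) = (436/13)*(-49) = -21364/13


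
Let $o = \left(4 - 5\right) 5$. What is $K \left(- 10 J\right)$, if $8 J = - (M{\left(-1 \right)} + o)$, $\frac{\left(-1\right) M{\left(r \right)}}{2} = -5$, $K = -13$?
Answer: $- \frac{325}{4} \approx -81.25$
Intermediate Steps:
$M{\left(r \right)} = 10$ ($M{\left(r \right)} = \left(-2\right) \left(-5\right) = 10$)
$o = -5$ ($o = \left(-1\right) 5 = -5$)
$J = - \frac{5}{8}$ ($J = \frac{\left(-1\right) \left(10 - 5\right)}{8} = \frac{\left(-1\right) 5}{8} = \frac{1}{8} \left(-5\right) = - \frac{5}{8} \approx -0.625$)
$K \left(- 10 J\right) = - 13 \left(\left(-10\right) \left(- \frac{5}{8}\right)\right) = \left(-13\right) \frac{25}{4} = - \frac{325}{4}$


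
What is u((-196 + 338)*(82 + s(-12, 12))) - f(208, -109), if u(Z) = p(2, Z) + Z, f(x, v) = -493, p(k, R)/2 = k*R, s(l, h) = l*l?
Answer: 160953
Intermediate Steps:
s(l, h) = l²
p(k, R) = 2*R*k (p(k, R) = 2*(k*R) = 2*(R*k) = 2*R*k)
u(Z) = 5*Z (u(Z) = 2*Z*2 + Z = 4*Z + Z = 5*Z)
u((-196 + 338)*(82 + s(-12, 12))) - f(208, -109) = 5*((-196 + 338)*(82 + (-12)²)) - 1*(-493) = 5*(142*(82 + 144)) + 493 = 5*(142*226) + 493 = 5*32092 + 493 = 160460 + 493 = 160953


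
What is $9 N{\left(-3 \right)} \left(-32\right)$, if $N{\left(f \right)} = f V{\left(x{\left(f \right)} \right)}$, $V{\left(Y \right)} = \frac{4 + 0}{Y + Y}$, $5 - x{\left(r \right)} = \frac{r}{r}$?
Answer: $432$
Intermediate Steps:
$x{\left(r \right)} = 4$ ($x{\left(r \right)} = 5 - \frac{r}{r} = 5 - 1 = 4$)
$V{\left(Y \right)} = \frac{2}{Y}$ ($V{\left(Y \right)} = \frac{4}{2 Y} = 4 \frac{1}{2 Y} = \frac{2}{Y}$)
$N{\left(f \right)} = \frac{f}{2}$ ($N{\left(f \right)} = f \frac{2}{4} = f 2 \cdot \frac{1}{4} = f \frac{1}{2} = \frac{f}{2}$)
$9 N{\left(-3 \right)} \left(-32\right) = 9 \cdot \frac{1}{2} \left(-3\right) \left(-32\right) = 9 \left(- \frac{3}{2}\right) \left(-32\right) = \left(- \frac{27}{2}\right) \left(-32\right) = 432$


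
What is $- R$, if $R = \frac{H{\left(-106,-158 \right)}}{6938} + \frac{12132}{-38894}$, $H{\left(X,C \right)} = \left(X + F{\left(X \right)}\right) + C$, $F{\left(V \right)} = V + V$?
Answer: $\frac{25671340}{67461643} \approx 0.38053$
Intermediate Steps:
$F{\left(V \right)} = 2 V$
$H{\left(X,C \right)} = C + 3 X$ ($H{\left(X,C \right)} = \left(X + 2 X\right) + C = 3 X + C = C + 3 X$)
$R = - \frac{25671340}{67461643}$ ($R = \frac{-158 + 3 \left(-106\right)}{6938} + \frac{12132}{-38894} = \left(-158 - 318\right) \frac{1}{6938} + 12132 \left(- \frac{1}{38894}\right) = \left(-476\right) \frac{1}{6938} - \frac{6066}{19447} = - \frac{238}{3469} - \frac{6066}{19447} = - \frac{25671340}{67461643} \approx -0.38053$)
$- R = \left(-1\right) \left(- \frac{25671340}{67461643}\right) = \frac{25671340}{67461643}$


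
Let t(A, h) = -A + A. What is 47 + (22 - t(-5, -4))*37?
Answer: 861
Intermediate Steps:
t(A, h) = 0
47 + (22 - t(-5, -4))*37 = 47 + (22 - 1*0)*37 = 47 + (22 + 0)*37 = 47 + 22*37 = 47 + 814 = 861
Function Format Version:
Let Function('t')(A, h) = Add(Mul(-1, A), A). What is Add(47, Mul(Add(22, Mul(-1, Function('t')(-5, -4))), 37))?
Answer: 861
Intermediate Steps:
Function('t')(A, h) = 0
Add(47, Mul(Add(22, Mul(-1, Function('t')(-5, -4))), 37)) = Add(47, Mul(Add(22, Mul(-1, 0)), 37)) = Add(47, Mul(Add(22, 0), 37)) = Add(47, Mul(22, 37)) = Add(47, 814) = 861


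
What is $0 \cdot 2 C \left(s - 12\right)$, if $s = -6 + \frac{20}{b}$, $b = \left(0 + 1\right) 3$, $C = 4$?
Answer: $0$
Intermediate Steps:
$b = 3$ ($b = 1 \cdot 3 = 3$)
$s = \frac{2}{3}$ ($s = -6 + \frac{20}{3} = \frac{2}{3} \approx 0.66667$)
$0 \cdot 2 C \left(s - 12\right) = 0 \cdot 2 \cdot 4 \left(\frac{2}{3} - 12\right) = 0 \cdot 4 \left(- \frac{34}{3}\right) = 0 \left(- \frac{34}{3}\right) = 0$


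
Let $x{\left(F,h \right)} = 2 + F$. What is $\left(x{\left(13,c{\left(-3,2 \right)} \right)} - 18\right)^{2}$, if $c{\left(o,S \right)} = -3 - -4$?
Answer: $9$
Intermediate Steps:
$c{\left(o,S \right)} = 1$ ($c{\left(o,S \right)} = -3 + 4 = 1$)
$\left(x{\left(13,c{\left(-3,2 \right)} \right)} - 18\right)^{2} = \left(\left(2 + 13\right) - 18\right)^{2} = \left(15 - 18\right)^{2} = \left(-3\right)^{2} = 9$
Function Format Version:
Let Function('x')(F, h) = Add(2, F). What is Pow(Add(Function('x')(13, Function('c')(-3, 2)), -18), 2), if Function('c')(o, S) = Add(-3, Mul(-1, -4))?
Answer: 9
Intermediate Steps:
Function('c')(o, S) = 1 (Function('c')(o, S) = Add(-3, 4) = 1)
Pow(Add(Function('x')(13, Function('c')(-3, 2)), -18), 2) = Pow(Add(Add(2, 13), -18), 2) = Pow(Add(15, -18), 2) = Pow(-3, 2) = 9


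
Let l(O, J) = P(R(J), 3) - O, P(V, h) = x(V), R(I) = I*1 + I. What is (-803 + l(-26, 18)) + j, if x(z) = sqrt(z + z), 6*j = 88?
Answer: -2287/3 + 6*sqrt(2) ≈ -753.85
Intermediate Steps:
j = 44/3 (j = (1/6)*88 = 44/3 ≈ 14.667)
R(I) = 2*I (R(I) = I + I = 2*I)
x(z) = sqrt(2)*sqrt(z) (x(z) = sqrt(2*z) = sqrt(2)*sqrt(z))
P(V, h) = sqrt(2)*sqrt(V)
l(O, J) = -O + 2*sqrt(J) (l(O, J) = sqrt(2)*sqrt(2*J) - O = sqrt(2)*(sqrt(2)*sqrt(J)) - O = 2*sqrt(J) - O = -O + 2*sqrt(J))
(-803 + l(-26, 18)) + j = (-803 + (-1*(-26) + 2*sqrt(18))) + 44/3 = (-803 + (26 + 2*(3*sqrt(2)))) + 44/3 = (-803 + (26 + 6*sqrt(2))) + 44/3 = (-777 + 6*sqrt(2)) + 44/3 = -2287/3 + 6*sqrt(2)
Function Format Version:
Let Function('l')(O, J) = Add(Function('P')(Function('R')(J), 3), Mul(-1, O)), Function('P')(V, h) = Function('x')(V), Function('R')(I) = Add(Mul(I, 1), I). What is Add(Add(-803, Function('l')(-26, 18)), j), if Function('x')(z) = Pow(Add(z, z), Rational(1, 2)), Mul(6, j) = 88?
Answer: Add(Rational(-2287, 3), Mul(6, Pow(2, Rational(1, 2)))) ≈ -753.85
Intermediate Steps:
j = Rational(44, 3) (j = Mul(Rational(1, 6), 88) = Rational(44, 3) ≈ 14.667)
Function('R')(I) = Mul(2, I) (Function('R')(I) = Add(I, I) = Mul(2, I))
Function('x')(z) = Mul(Pow(2, Rational(1, 2)), Pow(z, Rational(1, 2))) (Function('x')(z) = Pow(Mul(2, z), Rational(1, 2)) = Mul(Pow(2, Rational(1, 2)), Pow(z, Rational(1, 2))))
Function('P')(V, h) = Mul(Pow(2, Rational(1, 2)), Pow(V, Rational(1, 2)))
Function('l')(O, J) = Add(Mul(-1, O), Mul(2, Pow(J, Rational(1, 2)))) (Function('l')(O, J) = Add(Mul(Pow(2, Rational(1, 2)), Pow(Mul(2, J), Rational(1, 2))), Mul(-1, O)) = Add(Mul(Pow(2, Rational(1, 2)), Mul(Pow(2, Rational(1, 2)), Pow(J, Rational(1, 2)))), Mul(-1, O)) = Add(Mul(2, Pow(J, Rational(1, 2))), Mul(-1, O)) = Add(Mul(-1, O), Mul(2, Pow(J, Rational(1, 2)))))
Add(Add(-803, Function('l')(-26, 18)), j) = Add(Add(-803, Add(Mul(-1, -26), Mul(2, Pow(18, Rational(1, 2))))), Rational(44, 3)) = Add(Add(-803, Add(26, Mul(2, Mul(3, Pow(2, Rational(1, 2)))))), Rational(44, 3)) = Add(Add(-803, Add(26, Mul(6, Pow(2, Rational(1, 2))))), Rational(44, 3)) = Add(Add(-777, Mul(6, Pow(2, Rational(1, 2)))), Rational(44, 3)) = Add(Rational(-2287, 3), Mul(6, Pow(2, Rational(1, 2))))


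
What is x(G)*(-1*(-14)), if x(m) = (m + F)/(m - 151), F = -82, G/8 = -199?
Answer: 1116/83 ≈ 13.446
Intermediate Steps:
G = -1592 (G = 8*(-199) = -1592)
x(m) = (-82 + m)/(-151 + m) (x(m) = (m - 82)/(m - 151) = (-82 + m)/(-151 + m))
x(G)*(-1*(-14)) = ((-82 - 1592)/(-151 - 1592))*(-1*(-14)) = (-1674/(-1743))*14 = -1/1743*(-1674)*14 = (558/581)*14 = 1116/83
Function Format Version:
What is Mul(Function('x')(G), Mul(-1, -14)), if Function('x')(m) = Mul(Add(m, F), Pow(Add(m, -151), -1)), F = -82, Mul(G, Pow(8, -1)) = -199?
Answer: Rational(1116, 83) ≈ 13.446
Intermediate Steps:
G = -1592 (G = Mul(8, -199) = -1592)
Function('x')(m) = Mul(Pow(Add(-151, m), -1), Add(-82, m)) (Function('x')(m) = Mul(Add(m, -82), Pow(Add(m, -151), -1)) = Mul(Add(-82, m), Pow(Add(-151, m), -1)) = Mul(Pow(Add(-151, m), -1), Add(-82, m)))
Mul(Function('x')(G), Mul(-1, -14)) = Mul(Mul(Pow(Add(-151, -1592), -1), Add(-82, -1592)), Mul(-1, -14)) = Mul(Mul(Pow(-1743, -1), -1674), 14) = Mul(Mul(Rational(-1, 1743), -1674), 14) = Mul(Rational(558, 581), 14) = Rational(1116, 83)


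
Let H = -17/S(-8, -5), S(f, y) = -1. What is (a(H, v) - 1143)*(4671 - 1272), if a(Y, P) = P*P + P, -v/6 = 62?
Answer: 465217731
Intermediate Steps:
v = -372 (v = -6*62 = -372)
H = 17 (H = -17/(-1) = -17*(-1) = 17)
a(Y, P) = P + P**2 (a(Y, P) = P**2 + P = P + P**2)
(a(H, v) - 1143)*(4671 - 1272) = (-372*(1 - 372) - 1143)*(4671 - 1272) = (-372*(-371) - 1143)*3399 = (138012 - 1143)*3399 = 136869*3399 = 465217731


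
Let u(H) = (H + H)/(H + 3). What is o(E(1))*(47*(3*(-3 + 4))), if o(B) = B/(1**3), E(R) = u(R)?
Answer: 141/2 ≈ 70.500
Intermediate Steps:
u(H) = 2*H/(3 + H) (u(H) = (2*H)/(3 + H) = 2*H/(3 + H))
E(R) = 2*R/(3 + R)
o(B) = B (o(B) = B/1 = B*1 = B)
o(E(1))*(47*(3*(-3 + 4))) = (2*1/(3 + 1))*(47*(3*(-3 + 4))) = (2*1/4)*(47*(3*1)) = (2*1*(1/4))*(47*3) = (1/2)*141 = 141/2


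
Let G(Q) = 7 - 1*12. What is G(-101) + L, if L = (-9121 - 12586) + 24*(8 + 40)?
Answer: -20560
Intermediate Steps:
G(Q) = -5 (G(Q) = 7 - 12 = -5)
L = -20555 (L = -21707 + 24*48 = -21707 + 1152 = -20555)
G(-101) + L = -5 - 20555 = -20560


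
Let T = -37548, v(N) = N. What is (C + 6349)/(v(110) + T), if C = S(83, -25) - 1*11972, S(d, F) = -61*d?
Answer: 5343/18719 ≈ 0.28543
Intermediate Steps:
C = -17035 (C = -61*83 - 1*11972 = -5063 - 11972 = -17035)
(C + 6349)/(v(110) + T) = (-17035 + 6349)/(110 - 37548) = -10686/(-37438) = -10686*(-1/37438) = 5343/18719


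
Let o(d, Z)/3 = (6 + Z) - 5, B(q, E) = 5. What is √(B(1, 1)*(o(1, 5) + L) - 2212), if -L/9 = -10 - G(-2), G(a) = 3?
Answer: I*√1537 ≈ 39.205*I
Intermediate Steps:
o(d, Z) = 3 + 3*Z (o(d, Z) = 3*((6 + Z) - 5) = 3*(1 + Z) = 3 + 3*Z)
L = 117 (L = -9*(-10 - 1*3) = -9*(-10 - 3) = -9*(-13) = 117)
√(B(1, 1)*(o(1, 5) + L) - 2212) = √(5*((3 + 3*5) + 117) - 2212) = √(5*((3 + 15) + 117) - 2212) = √(5*(18 + 117) - 2212) = √(5*135 - 2212) = √(675 - 2212) = √(-1537) = I*√1537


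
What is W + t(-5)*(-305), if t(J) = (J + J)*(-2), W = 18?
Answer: -6082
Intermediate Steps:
t(J) = -4*J (t(J) = (2*J)*(-2) = -4*J)
W + t(-5)*(-305) = 18 - 4*(-5)*(-305) = 18 + 20*(-305) = 18 - 6100 = -6082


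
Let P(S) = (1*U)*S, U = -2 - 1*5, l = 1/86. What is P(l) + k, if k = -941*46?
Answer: -3722603/86 ≈ -43286.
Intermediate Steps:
l = 1/86 ≈ 0.011628
U = -7 (U = -2 - 5 = -7)
P(S) = -7*S (P(S) = (1*(-7))*S = -7*S)
k = -43286
P(l) + k = -7*1/86 - 43286 = -7/86 - 43286 = -3722603/86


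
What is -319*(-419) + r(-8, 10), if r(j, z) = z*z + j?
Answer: 133753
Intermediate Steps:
r(j, z) = j + z² (r(j, z) = z² + j = j + z²)
-319*(-419) + r(-8, 10) = -319*(-419) + (-8 + 10²) = 133661 + (-8 + 100) = 133661 + 92 = 133753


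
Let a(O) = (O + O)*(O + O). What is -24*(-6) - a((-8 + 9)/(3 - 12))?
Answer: 11660/81 ≈ 143.95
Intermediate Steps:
a(O) = 4*O**2 (a(O) = (2*O)*(2*O) = 4*O**2)
-24*(-6) - a((-8 + 9)/(3 - 12)) = -24*(-6) - 4*((-8 + 9)/(3 - 12))**2 = 144 - 4*(1/(-9))**2 = 144 - 4*(1*(-1/9))**2 = 144 - 4*(-1/9)**2 = 144 - 4/81 = 11660/81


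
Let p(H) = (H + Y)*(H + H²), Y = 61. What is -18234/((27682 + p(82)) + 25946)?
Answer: -9117/513443 ≈ -0.017757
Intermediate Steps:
p(H) = (61 + H)*(H + H²) (p(H) = (H + 61)*(H + H²) = (61 + H)*(H + H²))
-18234/((27682 + p(82)) + 25946) = -18234/((27682 + 82*(61 + 82² + 62*82)) + 25946) = -18234/((27682 + 82*(61 + 6724 + 5084)) + 25946) = -18234/((27682 + 82*11869) + 25946) = -18234/((27682 + 973258) + 25946) = -18234/(1000940 + 25946) = -18234/1026886 = -18234*1/1026886 = -9117/513443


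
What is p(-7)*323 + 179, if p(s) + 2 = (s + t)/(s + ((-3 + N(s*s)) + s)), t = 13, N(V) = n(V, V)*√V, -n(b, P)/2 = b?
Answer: -17381/37 ≈ -469.76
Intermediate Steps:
n(b, P) = -2*b
N(V) = -2*V^(3/2) (N(V) = (-2*V)*√V = -2*V^(3/2))
p(s) = -2 + (13 + s)/(-3 - 2*(s²)^(3/2) + 2*s) (p(s) = -2 + (s + 13)/(s + ((-3 - 2*(s²)^(3/2)) + s)) = -2 + (13 + s)/(s + ((-3 - 2*(s²)^(3/2)) + s)) = -2 + (13 + s)/(s + (-3 + s - 2*(s²)^(3/2))) = -2 + (13 + s)/(-3 - 2*(s²)^(3/2) + 2*s))
p(-7)*323 + 179 = ((19 - 3*(-7) + 4*(-7)²*√((-7)²))/(-3 + 2*(-7) - 2*(-7)²*√((-7)²)))*323 + 179 = ((19 + 21 + 4*49*√49)/(-3 - 14 - 2*49*√49))*323 + 179 = ((19 + 21 + 4*49*7)/(-3 - 14 - 2*49*7))*323 + 179 = ((19 + 21 + 1372)/(-3 - 14 - 686))*323 + 179 = (1412/(-703))*323 + 179 = -1/703*1412*323 + 179 = -1412/703*323 + 179 = -24004/37 + 179 = -17381/37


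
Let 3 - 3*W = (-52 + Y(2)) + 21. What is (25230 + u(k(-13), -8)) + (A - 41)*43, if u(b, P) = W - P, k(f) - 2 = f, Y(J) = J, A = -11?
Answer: 69038/3 ≈ 23013.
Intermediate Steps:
W = 32/3 (W = 1 - ((-52 + 2) + 21)/3 = 1 - (-50 + 21)/3 = 1 - ⅓*(-29) = 1 + 29/3 = 32/3 ≈ 10.667)
k(f) = 2 + f
u(b, P) = 32/3 - P
(25230 + u(k(-13), -8)) + (A - 41)*43 = (25230 + (32/3 - 1*(-8))) + (-11 - 41)*43 = (25230 + (32/3 + 8)) - 52*43 = (25230 + 56/3) - 2236 = 75746/3 - 2236 = 69038/3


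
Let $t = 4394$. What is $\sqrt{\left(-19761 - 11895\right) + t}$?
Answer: $i \sqrt{27262} \approx 165.11 i$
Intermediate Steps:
$\sqrt{\left(-19761 - 11895\right) + t} = \sqrt{\left(-19761 - 11895\right) + 4394} = \sqrt{-31656 + 4394} = \sqrt{-27262} = i \sqrt{27262}$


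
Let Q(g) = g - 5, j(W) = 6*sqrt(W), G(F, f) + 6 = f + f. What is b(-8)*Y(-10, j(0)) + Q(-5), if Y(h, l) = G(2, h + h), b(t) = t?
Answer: 358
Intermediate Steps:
G(F, f) = -6 + 2*f (G(F, f) = -6 + (f + f) = -6 + 2*f)
Q(g) = -5 + g
Y(h, l) = -6 + 4*h (Y(h, l) = -6 + 2*(h + h) = -6 + 2*(2*h) = -6 + 4*h)
b(-8)*Y(-10, j(0)) + Q(-5) = -8*(-6 + 4*(-10)) + (-5 - 5) = -8*(-6 - 40) - 10 = -8*(-46) - 10 = 368 - 10 = 358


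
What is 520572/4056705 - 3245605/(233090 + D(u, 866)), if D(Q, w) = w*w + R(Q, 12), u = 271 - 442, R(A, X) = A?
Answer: -18747859003/5907013225 ≈ -3.1738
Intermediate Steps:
u = -171
D(Q, w) = Q + w² (D(Q, w) = w*w + Q = w² + Q = Q + w²)
520572/4056705 - 3245605/(233090 + D(u, 866)) = 520572/4056705 - 3245605/(233090 + (-171 + 866²)) = 520572*(1/4056705) - 3245605/(233090 + (-171 + 749956)) = 173524/1352235 - 3245605/(233090 + 749785) = 173524/1352235 - 3245605/982875 = 173524/1352235 - 3245605*1/982875 = 173524/1352235 - 649121/196575 = -18747859003/5907013225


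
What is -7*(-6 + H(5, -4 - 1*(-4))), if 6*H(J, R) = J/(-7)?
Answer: 257/6 ≈ 42.833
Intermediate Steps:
H(J, R) = -J/42 (H(J, R) = (J/(-7))/6 = (J*(-1/7))/6 = (-J/7)/6 = -J/42)
-7*(-6 + H(5, -4 - 1*(-4))) = -7*(-6 - 1/42*5) = -7*(-6 - 5/42) = -7*(-257/42) = 257/6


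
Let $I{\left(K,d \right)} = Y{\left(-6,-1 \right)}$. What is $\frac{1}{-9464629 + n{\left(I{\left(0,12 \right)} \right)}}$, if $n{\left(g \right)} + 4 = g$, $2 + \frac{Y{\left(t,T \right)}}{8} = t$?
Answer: $- \frac{1}{9464697} \approx -1.0566 \cdot 10^{-7}$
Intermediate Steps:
$Y{\left(t,T \right)} = -16 + 8 t$
$I{\left(K,d \right)} = -64$ ($I{\left(K,d \right)} = -16 + 8 \left(-6\right) = -16 - 48 = -64$)
$n{\left(g \right)} = -4 + g$
$\frac{1}{-9464629 + n{\left(I{\left(0,12 \right)} \right)}} = \frac{1}{-9464629 - 68} = \frac{1}{-9464697} = - \frac{1}{9464697}$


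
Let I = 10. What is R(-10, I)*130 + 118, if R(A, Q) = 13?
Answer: 1808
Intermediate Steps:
R(-10, I)*130 + 118 = 13*130 + 118 = 1690 + 118 = 1808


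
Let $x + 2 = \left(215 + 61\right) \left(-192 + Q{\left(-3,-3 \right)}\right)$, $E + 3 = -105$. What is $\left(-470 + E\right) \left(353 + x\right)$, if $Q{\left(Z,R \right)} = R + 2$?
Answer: $30586026$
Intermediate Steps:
$E = -108$ ($E = -3 - 105 = -108$)
$Q{\left(Z,R \right)} = 2 + R$
$x = -53270$ ($x = -2 + \left(215 + 61\right) \left(-192 + \left(2 - 3\right)\right) = -2 + 276 \left(-192 - 1\right) = -2 + 276 \left(-193\right) = -2 - 53268 = -53270$)
$\left(-470 + E\right) \left(353 + x\right) = \left(-470 - 108\right) \left(353 - 53270\right) = \left(-578\right) \left(-52917\right) = 30586026$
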